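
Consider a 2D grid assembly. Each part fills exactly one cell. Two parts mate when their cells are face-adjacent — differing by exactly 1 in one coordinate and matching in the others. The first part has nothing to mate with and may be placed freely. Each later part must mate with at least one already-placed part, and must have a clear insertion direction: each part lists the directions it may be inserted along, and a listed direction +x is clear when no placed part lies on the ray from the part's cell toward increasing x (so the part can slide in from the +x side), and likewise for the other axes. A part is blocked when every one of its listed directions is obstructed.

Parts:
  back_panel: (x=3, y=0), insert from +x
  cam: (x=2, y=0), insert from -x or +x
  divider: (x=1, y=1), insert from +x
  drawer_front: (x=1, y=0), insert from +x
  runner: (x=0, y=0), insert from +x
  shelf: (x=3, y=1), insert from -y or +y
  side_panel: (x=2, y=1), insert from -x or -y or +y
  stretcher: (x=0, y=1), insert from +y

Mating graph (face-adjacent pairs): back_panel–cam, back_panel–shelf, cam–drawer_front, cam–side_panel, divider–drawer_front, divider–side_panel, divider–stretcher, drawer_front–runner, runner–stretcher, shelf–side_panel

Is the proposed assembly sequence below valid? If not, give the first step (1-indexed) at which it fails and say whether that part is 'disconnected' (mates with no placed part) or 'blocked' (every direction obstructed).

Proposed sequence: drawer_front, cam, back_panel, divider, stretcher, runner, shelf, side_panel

1. drawer_front@(1, 0) [+x clear] — {drawer_front}
2. cam@(2, 0) [+x clear] — {cam, drawer_front}
3. back_panel@(3, 0) [+x clear] — {back_panel, cam, drawer_front}
4. divider@(1, 1) [+x clear] — {back_panel, cam, divider, drawer_front}
5. stretcher@(0, 1) [+y clear] — {back_panel, cam, divider, drawer_front, stretcher}
6. runner@(0, 0) — +x all obstructed ⇒ blocked

Invalid at step 6 (blocked)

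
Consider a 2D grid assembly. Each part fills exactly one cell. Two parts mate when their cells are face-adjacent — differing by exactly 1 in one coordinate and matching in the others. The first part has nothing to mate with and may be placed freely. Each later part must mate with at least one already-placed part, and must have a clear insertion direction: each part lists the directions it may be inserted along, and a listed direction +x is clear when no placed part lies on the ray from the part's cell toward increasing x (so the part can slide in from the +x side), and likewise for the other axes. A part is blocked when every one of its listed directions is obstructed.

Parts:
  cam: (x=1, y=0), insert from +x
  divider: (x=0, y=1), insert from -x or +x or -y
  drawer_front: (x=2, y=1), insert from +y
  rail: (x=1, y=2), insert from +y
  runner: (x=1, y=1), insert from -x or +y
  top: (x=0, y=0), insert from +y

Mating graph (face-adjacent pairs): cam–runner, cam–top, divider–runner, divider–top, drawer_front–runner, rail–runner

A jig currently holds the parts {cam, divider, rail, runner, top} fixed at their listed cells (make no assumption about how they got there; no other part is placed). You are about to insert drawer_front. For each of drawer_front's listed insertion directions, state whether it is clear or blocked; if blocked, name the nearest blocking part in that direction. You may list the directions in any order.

+y: clear

+y: ray from drawer_front(2, 1) has no placed part ⇒ clear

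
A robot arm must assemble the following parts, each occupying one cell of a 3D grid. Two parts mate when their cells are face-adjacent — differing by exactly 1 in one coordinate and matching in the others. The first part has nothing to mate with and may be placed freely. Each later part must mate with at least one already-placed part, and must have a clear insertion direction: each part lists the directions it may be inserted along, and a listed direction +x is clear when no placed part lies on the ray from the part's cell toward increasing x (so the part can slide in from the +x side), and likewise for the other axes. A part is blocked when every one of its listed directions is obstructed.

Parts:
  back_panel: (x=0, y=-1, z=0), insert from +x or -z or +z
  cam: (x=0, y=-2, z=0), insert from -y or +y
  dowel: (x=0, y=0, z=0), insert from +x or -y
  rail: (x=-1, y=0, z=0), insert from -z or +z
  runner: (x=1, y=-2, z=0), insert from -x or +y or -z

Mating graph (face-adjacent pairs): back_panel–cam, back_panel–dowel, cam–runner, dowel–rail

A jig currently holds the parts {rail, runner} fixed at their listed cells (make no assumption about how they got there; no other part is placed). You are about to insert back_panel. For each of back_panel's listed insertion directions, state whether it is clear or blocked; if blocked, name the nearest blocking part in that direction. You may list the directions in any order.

+x: clear; +z: clear; -z: clear

+x: ray from back_panel(0, -1, 0) has no placed part ⇒ clear
-z: ray from back_panel(0, -1, 0) has no placed part ⇒ clear
+z: ray from back_panel(0, -1, 0) has no placed part ⇒ clear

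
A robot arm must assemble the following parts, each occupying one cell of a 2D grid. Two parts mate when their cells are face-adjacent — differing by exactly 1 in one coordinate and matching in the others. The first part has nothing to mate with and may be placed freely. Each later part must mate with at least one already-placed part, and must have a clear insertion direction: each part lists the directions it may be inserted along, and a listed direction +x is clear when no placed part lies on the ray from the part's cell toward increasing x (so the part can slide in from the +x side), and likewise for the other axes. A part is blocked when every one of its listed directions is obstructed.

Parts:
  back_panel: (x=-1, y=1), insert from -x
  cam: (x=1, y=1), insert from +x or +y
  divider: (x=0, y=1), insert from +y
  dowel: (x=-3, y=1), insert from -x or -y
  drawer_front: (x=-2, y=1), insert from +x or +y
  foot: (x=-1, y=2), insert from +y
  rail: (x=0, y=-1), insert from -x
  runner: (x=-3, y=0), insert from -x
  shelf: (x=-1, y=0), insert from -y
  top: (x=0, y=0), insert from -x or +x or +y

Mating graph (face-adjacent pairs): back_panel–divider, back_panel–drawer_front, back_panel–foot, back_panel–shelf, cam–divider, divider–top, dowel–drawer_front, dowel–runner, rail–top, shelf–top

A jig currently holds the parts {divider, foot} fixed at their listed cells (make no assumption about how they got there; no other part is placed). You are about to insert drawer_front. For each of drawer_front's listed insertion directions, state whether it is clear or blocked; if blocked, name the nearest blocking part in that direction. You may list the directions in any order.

+x: blocked by divider; +y: clear

+x: nearest on ray is divider@(0, 1) ⇒ blocked
+y: ray from drawer_front(-2, 1) has no placed part ⇒ clear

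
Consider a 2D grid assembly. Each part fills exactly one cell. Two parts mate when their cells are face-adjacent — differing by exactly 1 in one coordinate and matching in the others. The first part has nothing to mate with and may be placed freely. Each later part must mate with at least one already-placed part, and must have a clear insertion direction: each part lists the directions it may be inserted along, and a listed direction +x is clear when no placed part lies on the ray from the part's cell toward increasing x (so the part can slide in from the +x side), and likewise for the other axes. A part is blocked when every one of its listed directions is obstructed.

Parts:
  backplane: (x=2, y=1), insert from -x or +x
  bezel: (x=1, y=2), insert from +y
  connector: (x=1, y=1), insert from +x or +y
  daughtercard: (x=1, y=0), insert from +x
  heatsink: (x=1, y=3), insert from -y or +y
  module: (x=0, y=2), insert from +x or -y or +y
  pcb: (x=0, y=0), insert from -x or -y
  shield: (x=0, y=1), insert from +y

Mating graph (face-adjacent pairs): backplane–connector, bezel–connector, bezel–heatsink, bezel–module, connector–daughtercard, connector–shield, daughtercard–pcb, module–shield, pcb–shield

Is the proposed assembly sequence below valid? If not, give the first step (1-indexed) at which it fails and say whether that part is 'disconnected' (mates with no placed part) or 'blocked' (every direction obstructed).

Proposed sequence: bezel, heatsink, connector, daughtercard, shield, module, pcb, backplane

Valid

1. bezel@(1, 2) [+y clear] — {bezel}
2. heatsink@(1, 3) [+y clear] — {bezel, heatsink}
3. connector@(1, 1) [+x clear] — {bezel, connector, heatsink}
4. daughtercard@(1, 0) [+x clear] — {bezel, connector, daughtercard, heatsink}
5. shield@(0, 1) [+y clear] — {bezel, connector, daughtercard, heatsink, shield}
6. module@(0, 2) [+y clear] — {bezel, connector, daughtercard, heatsink, module, shield}
7. pcb@(0, 0) [-x clear] — {bezel, connector, daughtercard, heatsink, module, pcb, shield}
8. backplane@(2, 1) [+x clear] — {backplane, bezel, connector, daughtercard, heatsink, module, pcb, shield}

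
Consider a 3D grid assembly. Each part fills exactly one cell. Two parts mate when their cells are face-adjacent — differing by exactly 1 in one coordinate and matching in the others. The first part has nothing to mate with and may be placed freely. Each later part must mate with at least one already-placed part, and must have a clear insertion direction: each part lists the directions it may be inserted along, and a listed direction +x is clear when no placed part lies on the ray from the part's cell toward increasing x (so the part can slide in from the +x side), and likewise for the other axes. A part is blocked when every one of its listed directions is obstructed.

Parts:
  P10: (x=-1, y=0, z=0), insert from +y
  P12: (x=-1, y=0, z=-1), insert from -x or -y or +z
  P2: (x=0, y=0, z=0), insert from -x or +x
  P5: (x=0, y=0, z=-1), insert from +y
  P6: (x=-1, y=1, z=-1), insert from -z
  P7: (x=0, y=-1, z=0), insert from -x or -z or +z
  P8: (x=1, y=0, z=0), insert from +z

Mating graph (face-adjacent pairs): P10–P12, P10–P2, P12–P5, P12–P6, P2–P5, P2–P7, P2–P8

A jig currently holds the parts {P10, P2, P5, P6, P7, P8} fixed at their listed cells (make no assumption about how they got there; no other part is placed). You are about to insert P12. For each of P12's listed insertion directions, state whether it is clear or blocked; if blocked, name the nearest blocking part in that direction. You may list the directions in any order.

-x: ray from P12(-1, 0, -1) has no placed part ⇒ clear
-y: ray from P12(-1, 0, -1) has no placed part ⇒ clear
+z: nearest on ray is P10@(-1, 0, 0) ⇒ blocked

+z: blocked by P10; -x: clear; -y: clear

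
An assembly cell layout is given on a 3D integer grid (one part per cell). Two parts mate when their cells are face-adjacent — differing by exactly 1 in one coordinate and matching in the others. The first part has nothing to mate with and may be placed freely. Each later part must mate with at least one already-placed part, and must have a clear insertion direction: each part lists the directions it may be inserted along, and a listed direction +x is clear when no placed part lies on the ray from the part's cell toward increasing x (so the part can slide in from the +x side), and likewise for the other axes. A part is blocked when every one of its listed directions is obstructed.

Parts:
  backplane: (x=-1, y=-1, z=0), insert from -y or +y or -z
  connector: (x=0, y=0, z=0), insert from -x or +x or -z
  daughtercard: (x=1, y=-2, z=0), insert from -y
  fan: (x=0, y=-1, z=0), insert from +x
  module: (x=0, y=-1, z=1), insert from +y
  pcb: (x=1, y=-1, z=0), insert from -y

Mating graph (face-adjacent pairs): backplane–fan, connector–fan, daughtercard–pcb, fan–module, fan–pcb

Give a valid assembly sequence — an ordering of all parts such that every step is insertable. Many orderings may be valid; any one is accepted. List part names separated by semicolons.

connector; fan; backplane; pcb; daughtercard; module

1. connector@(0, 0, 0) [-x clear] — {connector}
2. fan@(0, -1, 0) [+x clear] — {connector, fan}
3. backplane@(-1, -1, 0) [-y clear] — {backplane, connector, fan}
4. pcb@(1, -1, 0) [-y clear] — {backplane, connector, fan, pcb}
5. daughtercard@(1, -2, 0) [-y clear] — {backplane, connector, daughtercard, fan, pcb}
6. module@(0, -1, 1) [+y clear] — {backplane, connector, daughtercard, fan, module, pcb}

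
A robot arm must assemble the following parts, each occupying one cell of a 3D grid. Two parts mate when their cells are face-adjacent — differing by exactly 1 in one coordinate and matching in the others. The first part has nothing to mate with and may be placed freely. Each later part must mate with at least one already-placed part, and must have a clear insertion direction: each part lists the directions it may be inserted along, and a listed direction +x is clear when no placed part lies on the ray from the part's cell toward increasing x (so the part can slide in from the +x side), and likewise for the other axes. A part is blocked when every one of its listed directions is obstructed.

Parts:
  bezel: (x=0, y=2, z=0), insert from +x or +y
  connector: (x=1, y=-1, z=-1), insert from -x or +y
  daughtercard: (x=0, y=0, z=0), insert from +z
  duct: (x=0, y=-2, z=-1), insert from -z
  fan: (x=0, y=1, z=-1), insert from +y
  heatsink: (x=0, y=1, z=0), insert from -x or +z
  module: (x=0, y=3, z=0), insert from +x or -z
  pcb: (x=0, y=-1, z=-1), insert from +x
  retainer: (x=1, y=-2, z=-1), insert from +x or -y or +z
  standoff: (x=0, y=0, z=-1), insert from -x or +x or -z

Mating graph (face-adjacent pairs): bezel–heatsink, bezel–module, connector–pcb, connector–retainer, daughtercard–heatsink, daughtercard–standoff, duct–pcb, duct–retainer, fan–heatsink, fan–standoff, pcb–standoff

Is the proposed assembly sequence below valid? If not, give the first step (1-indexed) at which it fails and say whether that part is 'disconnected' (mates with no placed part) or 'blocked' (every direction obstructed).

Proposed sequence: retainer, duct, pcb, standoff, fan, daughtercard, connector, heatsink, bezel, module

Valid

1. retainer@(1, -2, -1) [+x clear] — {retainer}
2. duct@(0, -2, -1) [-z clear] — {duct, retainer}
3. pcb@(0, -1, -1) [+x clear] — {duct, pcb, retainer}
4. standoff@(0, 0, -1) [-x clear] — {duct, pcb, retainer, standoff}
5. fan@(0, 1, -1) [+y clear] — {duct, fan, pcb, retainer, standoff}
6. daughtercard@(0, 0, 0) [+z clear] — {daughtercard, duct, fan, pcb, retainer, standoff}
7. connector@(1, -1, -1) [+y clear] — {connector, daughtercard, duct, fan, pcb, retainer, standoff}
8. heatsink@(0, 1, 0) [-x clear] — {connector, daughtercard, duct, fan, heatsink, pcb, retainer, standoff}
9. bezel@(0, 2, 0) [+x clear] — {bezel, connector, daughtercard, duct, fan, heatsink, pcb, retainer, standoff}
10. module@(0, 3, 0) [+x clear] — {bezel, connector, daughtercard, duct, fan, heatsink, module, pcb, retainer, standoff}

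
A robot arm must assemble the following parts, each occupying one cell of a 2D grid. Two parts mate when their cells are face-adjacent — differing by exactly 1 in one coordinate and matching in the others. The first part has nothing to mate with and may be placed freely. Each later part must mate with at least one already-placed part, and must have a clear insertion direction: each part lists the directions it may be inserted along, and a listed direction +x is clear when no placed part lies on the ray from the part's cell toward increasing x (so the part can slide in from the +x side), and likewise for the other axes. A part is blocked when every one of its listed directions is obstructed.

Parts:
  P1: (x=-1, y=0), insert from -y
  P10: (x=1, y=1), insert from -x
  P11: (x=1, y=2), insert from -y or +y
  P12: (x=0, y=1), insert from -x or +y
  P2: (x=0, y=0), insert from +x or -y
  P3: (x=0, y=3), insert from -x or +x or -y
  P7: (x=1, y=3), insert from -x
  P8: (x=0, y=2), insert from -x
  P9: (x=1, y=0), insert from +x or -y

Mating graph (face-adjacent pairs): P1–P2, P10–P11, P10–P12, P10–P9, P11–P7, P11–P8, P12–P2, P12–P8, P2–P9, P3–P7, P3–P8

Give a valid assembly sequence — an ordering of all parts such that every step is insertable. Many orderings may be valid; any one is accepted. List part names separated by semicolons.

1. P7@(1, 3) [-x clear] — {P7}
2. P3@(0, 3) [-x clear] — {P3, P7}
3. P11@(1, 2) [-y clear] — {P11, P3, P7}
4. P8@(0, 2) [-x clear] — {P11, P3, P7, P8}
5. P10@(1, 1) [-x clear] — {P10, P11, P3, P7, P8}
6. P9@(1, 0) [+x clear] — {P10, P11, P3, P7, P8, P9}
7. P2@(0, 0) [-y clear] — {P10, P11, P2, P3, P7, P8, P9}
8. P1@(-1, 0) [-y clear] — {P1, P10, P11, P2, P3, P7, P8, P9}
9. P12@(0, 1) [-x clear] — {P1, P10, P11, P12, P2, P3, P7, P8, P9}

P7; P3; P11; P8; P10; P9; P2; P1; P12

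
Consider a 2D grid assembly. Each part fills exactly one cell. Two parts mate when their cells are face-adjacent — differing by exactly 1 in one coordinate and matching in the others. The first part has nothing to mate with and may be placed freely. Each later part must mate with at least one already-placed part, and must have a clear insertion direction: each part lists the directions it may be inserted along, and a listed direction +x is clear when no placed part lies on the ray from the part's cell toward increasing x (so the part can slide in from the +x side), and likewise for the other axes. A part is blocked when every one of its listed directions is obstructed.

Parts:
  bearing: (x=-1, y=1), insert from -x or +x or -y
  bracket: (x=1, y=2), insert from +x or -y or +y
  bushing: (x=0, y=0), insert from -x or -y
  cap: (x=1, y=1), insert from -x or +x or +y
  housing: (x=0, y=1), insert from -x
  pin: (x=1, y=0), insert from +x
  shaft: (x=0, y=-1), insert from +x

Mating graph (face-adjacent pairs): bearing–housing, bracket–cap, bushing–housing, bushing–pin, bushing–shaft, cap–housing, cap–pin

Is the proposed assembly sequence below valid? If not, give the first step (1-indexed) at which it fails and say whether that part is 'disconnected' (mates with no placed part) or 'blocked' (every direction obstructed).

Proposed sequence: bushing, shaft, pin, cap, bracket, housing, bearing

Valid

1. bushing@(0, 0) [-x clear] — {bushing}
2. shaft@(0, -1) [+x clear] — {bushing, shaft}
3. pin@(1, 0) [+x clear] — {bushing, pin, shaft}
4. cap@(1, 1) [-x clear] — {bushing, cap, pin, shaft}
5. bracket@(1, 2) [+x clear] — {bracket, bushing, cap, pin, shaft}
6. housing@(0, 1) [-x clear] — {bracket, bushing, cap, housing, pin, shaft}
7. bearing@(-1, 1) [-x clear] — {bearing, bracket, bushing, cap, housing, pin, shaft}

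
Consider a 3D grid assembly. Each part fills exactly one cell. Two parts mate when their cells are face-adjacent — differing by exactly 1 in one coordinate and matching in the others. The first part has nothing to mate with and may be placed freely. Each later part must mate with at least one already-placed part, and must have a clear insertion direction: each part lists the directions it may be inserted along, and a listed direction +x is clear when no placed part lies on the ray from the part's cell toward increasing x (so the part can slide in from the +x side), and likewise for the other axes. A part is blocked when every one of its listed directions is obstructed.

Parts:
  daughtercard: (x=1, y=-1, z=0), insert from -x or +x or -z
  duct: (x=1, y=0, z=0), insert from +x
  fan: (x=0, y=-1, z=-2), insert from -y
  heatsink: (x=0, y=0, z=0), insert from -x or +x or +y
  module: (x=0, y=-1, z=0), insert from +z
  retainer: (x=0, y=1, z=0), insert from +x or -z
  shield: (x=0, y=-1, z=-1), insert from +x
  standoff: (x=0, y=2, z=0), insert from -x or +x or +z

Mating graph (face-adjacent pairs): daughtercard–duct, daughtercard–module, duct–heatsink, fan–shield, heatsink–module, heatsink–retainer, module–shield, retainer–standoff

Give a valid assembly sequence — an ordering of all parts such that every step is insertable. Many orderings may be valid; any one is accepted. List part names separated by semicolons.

1. fan@(0, -1, -2) [-y clear] — {fan}
2. shield@(0, -1, -1) [+x clear] — {fan, shield}
3. module@(0, -1, 0) [+z clear] — {fan, module, shield}
4. daughtercard@(1, -1, 0) [+x clear] — {daughtercard, fan, module, shield}
5. duct@(1, 0, 0) [+x clear] — {daughtercard, duct, fan, module, shield}
6. heatsink@(0, 0, 0) [-x clear] — {daughtercard, duct, fan, heatsink, module, shield}
7. retainer@(0, 1, 0) [+x clear] — {daughtercard, duct, fan, heatsink, module, retainer, shield}
8. standoff@(0, 2, 0) [-x clear] — {daughtercard, duct, fan, heatsink, module, retainer, shield, standoff}

fan; shield; module; daughtercard; duct; heatsink; retainer; standoff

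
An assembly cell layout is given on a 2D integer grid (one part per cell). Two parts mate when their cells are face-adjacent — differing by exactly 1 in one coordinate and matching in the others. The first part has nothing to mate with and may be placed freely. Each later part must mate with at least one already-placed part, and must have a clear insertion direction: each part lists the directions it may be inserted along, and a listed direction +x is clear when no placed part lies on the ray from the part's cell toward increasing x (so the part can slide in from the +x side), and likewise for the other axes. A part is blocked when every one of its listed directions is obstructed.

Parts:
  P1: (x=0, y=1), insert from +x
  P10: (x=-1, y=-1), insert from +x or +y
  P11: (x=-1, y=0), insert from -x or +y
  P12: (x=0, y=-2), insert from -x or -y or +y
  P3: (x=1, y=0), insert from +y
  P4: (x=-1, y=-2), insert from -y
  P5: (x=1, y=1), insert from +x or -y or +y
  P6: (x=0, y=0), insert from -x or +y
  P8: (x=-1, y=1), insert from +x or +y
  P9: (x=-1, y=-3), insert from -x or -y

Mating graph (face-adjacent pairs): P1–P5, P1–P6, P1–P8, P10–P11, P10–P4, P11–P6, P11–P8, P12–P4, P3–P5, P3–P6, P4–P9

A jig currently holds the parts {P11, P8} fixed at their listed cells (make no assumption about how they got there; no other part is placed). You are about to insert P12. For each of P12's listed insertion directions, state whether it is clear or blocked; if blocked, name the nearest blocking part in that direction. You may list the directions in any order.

+y: clear; -x: clear; -y: clear

-x: ray from P12(0, -2) has no placed part ⇒ clear
-y: ray from P12(0, -2) has no placed part ⇒ clear
+y: ray from P12(0, -2) has no placed part ⇒ clear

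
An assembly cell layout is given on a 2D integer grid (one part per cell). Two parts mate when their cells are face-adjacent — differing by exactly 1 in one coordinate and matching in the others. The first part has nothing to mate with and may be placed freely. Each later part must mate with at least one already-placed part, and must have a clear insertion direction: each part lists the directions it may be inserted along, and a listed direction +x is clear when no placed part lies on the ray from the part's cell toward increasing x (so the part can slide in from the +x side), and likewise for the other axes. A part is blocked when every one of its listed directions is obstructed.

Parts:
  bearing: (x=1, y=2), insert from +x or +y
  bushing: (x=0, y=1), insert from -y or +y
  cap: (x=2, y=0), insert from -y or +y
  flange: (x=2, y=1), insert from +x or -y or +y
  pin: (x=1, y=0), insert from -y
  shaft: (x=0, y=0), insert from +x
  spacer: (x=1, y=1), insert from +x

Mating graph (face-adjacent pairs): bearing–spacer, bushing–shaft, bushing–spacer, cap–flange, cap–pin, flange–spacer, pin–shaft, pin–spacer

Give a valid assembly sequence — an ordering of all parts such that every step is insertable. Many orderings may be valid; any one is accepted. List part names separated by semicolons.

bushing; shaft; pin; cap; spacer; bearing; flange

1. bushing@(0, 1) [-y clear] — {bushing}
2. shaft@(0, 0) [+x clear] — {bushing, shaft}
3. pin@(1, 0) [-y clear] — {bushing, pin, shaft}
4. cap@(2, 0) [-y clear] — {bushing, cap, pin, shaft}
5. spacer@(1, 1) [+x clear] — {bushing, cap, pin, shaft, spacer}
6. bearing@(1, 2) [+x clear] — {bearing, bushing, cap, pin, shaft, spacer}
7. flange@(2, 1) [+x clear] — {bearing, bushing, cap, flange, pin, shaft, spacer}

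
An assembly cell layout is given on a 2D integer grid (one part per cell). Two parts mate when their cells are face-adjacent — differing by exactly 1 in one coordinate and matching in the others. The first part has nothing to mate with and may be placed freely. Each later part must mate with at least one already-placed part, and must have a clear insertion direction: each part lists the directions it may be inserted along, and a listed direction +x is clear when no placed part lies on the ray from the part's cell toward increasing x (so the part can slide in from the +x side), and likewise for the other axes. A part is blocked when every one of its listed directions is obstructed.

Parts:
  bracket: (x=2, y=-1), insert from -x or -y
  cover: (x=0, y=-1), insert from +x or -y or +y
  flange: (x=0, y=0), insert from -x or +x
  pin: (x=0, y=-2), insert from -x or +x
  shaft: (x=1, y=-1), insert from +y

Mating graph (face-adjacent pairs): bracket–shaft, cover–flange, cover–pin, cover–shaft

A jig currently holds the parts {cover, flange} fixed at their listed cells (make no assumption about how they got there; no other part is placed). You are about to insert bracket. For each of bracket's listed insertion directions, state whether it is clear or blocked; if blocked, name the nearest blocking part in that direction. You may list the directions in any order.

-x: blocked by cover; -y: clear

-x: nearest on ray is cover@(0, -1) ⇒ blocked
-y: ray from bracket(2, -1) has no placed part ⇒ clear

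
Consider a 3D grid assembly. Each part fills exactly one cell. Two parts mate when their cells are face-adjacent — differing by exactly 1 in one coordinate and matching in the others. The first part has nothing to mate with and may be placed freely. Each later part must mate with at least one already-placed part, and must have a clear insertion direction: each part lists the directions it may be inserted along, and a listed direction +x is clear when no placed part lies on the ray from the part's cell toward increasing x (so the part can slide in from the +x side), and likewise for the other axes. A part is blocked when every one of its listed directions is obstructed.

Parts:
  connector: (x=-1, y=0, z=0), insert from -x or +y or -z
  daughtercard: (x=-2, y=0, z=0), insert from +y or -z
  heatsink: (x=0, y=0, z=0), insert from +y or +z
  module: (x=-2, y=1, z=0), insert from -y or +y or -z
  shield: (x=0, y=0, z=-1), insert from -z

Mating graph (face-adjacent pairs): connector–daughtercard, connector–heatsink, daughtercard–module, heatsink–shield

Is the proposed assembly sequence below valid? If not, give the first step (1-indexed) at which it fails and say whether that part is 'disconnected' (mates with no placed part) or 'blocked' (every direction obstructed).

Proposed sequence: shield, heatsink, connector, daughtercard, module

Valid

1. shield@(0, 0, -1) [-z clear] — {shield}
2. heatsink@(0, 0, 0) [+y clear] — {heatsink, shield}
3. connector@(-1, 0, 0) [-x clear] — {connector, heatsink, shield}
4. daughtercard@(-2, 0, 0) [+y clear] — {connector, daughtercard, heatsink, shield}
5. module@(-2, 1, 0) [+y clear] — {connector, daughtercard, heatsink, module, shield}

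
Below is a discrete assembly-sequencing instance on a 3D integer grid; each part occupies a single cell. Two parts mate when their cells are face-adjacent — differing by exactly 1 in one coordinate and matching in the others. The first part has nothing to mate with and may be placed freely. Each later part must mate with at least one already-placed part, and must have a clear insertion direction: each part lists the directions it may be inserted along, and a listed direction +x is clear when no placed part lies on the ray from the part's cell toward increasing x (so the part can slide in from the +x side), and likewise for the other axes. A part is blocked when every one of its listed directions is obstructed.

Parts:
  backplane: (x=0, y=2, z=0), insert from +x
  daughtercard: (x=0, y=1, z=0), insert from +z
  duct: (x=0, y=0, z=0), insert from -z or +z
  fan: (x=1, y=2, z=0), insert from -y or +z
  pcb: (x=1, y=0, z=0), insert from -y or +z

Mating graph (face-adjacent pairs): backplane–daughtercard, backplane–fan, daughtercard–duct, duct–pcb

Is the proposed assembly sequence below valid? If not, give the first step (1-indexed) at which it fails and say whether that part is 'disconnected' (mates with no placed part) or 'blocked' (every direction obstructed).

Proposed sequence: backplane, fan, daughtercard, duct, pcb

1. backplane@(0, 2, 0) [+x clear] — {backplane}
2. fan@(1, 2, 0) [-y clear] — {backplane, fan}
3. daughtercard@(0, 1, 0) [+z clear] — {backplane, daughtercard, fan}
4. duct@(0, 0, 0) [-z clear] — {backplane, daughtercard, duct, fan}
5. pcb@(1, 0, 0) [-y clear] — {backplane, daughtercard, duct, fan, pcb}

Valid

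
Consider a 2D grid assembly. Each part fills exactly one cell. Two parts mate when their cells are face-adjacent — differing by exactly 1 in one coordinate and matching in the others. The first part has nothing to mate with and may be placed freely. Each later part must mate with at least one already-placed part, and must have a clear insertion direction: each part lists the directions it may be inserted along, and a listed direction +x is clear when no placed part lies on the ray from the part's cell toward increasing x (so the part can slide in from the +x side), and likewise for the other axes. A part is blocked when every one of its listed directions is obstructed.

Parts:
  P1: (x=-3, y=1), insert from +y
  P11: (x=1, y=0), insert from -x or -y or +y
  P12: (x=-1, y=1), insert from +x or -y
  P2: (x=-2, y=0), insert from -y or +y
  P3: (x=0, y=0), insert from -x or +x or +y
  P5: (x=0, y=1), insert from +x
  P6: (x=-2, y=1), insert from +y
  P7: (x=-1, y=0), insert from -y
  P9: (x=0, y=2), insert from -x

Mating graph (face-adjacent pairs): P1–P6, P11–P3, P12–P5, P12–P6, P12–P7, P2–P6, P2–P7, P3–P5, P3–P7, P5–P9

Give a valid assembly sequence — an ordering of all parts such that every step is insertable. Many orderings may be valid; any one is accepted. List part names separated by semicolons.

1. P12@(-1, 1) [+x clear] — {P12}
2. P6@(-2, 1) [+y clear] — {P12, P6}
3. P7@(-1, 0) [-y clear] — {P12, P6, P7}
4. P5@(0, 1) [+x clear] — {P12, P5, P6, P7}
5. P1@(-3, 1) [+y clear] — {P1, P12, P5, P6, P7}
6. P3@(0, 0) [+x clear] — {P1, P12, P3, P5, P6, P7}
7. P9@(0, 2) [-x clear] — {P1, P12, P3, P5, P6, P7, P9}
8. P2@(-2, 0) [-y clear] — {P1, P12, P2, P3, P5, P6, P7, P9}
9. P11@(1, 0) [-y clear] — {P1, P11, P12, P2, P3, P5, P6, P7, P9}

P12; P6; P7; P5; P1; P3; P9; P2; P11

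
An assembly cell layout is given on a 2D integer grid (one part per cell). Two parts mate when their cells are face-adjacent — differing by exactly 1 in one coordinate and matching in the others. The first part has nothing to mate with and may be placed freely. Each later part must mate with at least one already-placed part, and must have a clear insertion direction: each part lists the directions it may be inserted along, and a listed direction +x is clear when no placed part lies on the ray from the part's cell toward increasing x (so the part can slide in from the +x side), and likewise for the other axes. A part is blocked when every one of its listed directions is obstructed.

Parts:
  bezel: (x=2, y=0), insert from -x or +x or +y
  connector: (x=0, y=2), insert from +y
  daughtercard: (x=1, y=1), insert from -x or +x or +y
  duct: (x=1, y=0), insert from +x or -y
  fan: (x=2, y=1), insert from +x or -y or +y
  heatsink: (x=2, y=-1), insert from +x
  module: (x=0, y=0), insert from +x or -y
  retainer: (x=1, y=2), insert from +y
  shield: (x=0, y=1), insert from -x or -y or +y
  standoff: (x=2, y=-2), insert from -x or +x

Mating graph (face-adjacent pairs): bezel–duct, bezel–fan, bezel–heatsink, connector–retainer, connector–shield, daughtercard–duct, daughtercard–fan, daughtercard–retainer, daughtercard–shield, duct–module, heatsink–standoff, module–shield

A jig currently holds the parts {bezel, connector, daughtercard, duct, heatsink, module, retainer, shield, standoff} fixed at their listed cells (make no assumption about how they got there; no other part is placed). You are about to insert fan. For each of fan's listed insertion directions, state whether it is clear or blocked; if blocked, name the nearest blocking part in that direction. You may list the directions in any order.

+x: ray from fan(2, 1) has no placed part ⇒ clear
-y: nearest on ray is bezel@(2, 0) ⇒ blocked
+y: ray from fan(2, 1) has no placed part ⇒ clear

+x: clear; +y: clear; -y: blocked by bezel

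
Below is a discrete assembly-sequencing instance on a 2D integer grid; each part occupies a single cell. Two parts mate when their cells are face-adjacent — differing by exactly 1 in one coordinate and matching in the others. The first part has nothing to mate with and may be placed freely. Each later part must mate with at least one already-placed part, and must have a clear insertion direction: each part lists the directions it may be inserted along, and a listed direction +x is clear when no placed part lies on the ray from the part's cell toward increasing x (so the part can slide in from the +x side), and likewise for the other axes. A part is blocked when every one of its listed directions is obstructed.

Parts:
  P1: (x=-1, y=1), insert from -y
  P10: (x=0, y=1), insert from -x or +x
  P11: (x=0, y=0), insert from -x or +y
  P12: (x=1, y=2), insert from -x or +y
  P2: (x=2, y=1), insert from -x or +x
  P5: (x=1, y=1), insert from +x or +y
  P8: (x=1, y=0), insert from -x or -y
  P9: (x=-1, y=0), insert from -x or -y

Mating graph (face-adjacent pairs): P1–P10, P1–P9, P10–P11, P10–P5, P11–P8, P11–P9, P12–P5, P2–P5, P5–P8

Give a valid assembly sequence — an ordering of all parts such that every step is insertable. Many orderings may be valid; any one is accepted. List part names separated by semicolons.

1. P2@(2, 1) [-x clear] — {P2}
2. P5@(1, 1) [+y clear] — {P2, P5}
3. P8@(1, 0) [-x clear] — {P2, P5, P8}
4. P10@(0, 1) [-x clear] — {P10, P2, P5, P8}
5. P1@(-1, 1) [-y clear] — {P1, P10, P2, P5, P8}
6. P11@(0, 0) [-x clear] — {P1, P10, P11, P2, P5, P8}
7. P9@(-1, 0) [-x clear] — {P1, P10, P11, P2, P5, P8, P9}
8. P12@(1, 2) [-x clear] — {P1, P10, P11, P12, P2, P5, P8, P9}

P2; P5; P8; P10; P1; P11; P9; P12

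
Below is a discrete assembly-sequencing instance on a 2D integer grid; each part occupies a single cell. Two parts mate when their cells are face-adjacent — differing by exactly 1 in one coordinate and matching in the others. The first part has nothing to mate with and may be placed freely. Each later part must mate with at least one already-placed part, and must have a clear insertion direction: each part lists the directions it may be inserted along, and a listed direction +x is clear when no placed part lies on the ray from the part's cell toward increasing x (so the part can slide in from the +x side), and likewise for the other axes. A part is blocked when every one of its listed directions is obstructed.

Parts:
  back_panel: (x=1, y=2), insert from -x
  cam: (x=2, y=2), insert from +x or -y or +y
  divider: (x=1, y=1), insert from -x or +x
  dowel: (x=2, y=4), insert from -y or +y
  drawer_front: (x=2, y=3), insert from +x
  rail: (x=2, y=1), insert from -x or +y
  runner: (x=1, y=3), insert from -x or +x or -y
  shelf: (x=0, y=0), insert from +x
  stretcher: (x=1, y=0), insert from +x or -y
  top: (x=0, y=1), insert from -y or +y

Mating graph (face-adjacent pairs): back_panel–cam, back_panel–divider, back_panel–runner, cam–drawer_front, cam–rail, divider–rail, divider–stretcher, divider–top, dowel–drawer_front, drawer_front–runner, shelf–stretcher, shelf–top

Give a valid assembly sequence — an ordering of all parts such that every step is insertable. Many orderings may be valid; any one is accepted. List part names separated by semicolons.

top; divider; rail; shelf; stretcher; back_panel; runner; drawer_front; dowel; cam

1. top@(0, 1) [-y clear] — {top}
2. divider@(1, 1) [+x clear] — {divider, top}
3. rail@(2, 1) [+y clear] — {divider, rail, top}
4. shelf@(0, 0) [+x clear] — {divider, rail, shelf, top}
5. stretcher@(1, 0) [+x clear] — {divider, rail, shelf, stretcher, top}
6. back_panel@(1, 2) [-x clear] — {back_panel, divider, rail, shelf, stretcher, top}
7. runner@(1, 3) [-x clear] — {back_panel, divider, rail, runner, shelf, stretcher, top}
8. drawer_front@(2, 3) [+x clear] — {back_panel, divider, drawer_front, rail, runner, shelf, stretcher, top}
9. dowel@(2, 4) [+y clear] — {back_panel, divider, dowel, drawer_front, rail, runner, shelf, stretcher, top}
10. cam@(2, 2) [+x clear] — {back_panel, cam, divider, dowel, drawer_front, rail, runner, shelf, stretcher, top}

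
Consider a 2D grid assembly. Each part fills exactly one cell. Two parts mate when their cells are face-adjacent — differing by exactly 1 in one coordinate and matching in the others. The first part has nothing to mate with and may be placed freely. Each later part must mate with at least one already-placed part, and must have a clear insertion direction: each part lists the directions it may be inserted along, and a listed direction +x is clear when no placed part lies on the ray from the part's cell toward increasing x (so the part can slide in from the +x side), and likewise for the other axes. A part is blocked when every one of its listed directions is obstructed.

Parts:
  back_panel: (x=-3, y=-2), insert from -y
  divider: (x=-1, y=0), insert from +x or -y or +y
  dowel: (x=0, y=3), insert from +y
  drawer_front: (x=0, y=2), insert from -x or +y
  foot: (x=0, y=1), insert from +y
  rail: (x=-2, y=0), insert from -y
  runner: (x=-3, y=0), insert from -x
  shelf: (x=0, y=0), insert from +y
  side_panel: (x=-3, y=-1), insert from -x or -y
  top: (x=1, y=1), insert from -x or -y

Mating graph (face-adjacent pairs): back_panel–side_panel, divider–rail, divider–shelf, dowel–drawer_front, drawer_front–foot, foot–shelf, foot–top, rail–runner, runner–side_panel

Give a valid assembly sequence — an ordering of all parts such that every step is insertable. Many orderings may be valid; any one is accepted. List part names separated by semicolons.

1. runner@(-3, 0) [-x clear] — {runner}
2. side_panel@(-3, -1) [-x clear] — {runner, side_panel}
3. back_panel@(-3, -2) [-y clear] — {back_panel, runner, side_panel}
4. rail@(-2, 0) [-y clear] — {back_panel, rail, runner, side_panel}
5. divider@(-1, 0) [+x clear] — {back_panel, divider, rail, runner, side_panel}
6. shelf@(0, 0) [+y clear] — {back_panel, divider, rail, runner, shelf, side_panel}
7. foot@(0, 1) [+y clear] — {back_panel, divider, foot, rail, runner, shelf, side_panel}
8. drawer_front@(0, 2) [-x clear] — {back_panel, divider, drawer_front, foot, rail, runner, shelf, side_panel}
9. dowel@(0, 3) [+y clear] — {back_panel, divider, dowel, drawer_front, foot, rail, runner, shelf, side_panel}
10. top@(1, 1) [-y clear] — {back_panel, divider, dowel, drawer_front, foot, rail, runner, shelf, side_panel, top}

runner; side_panel; back_panel; rail; divider; shelf; foot; drawer_front; dowel; top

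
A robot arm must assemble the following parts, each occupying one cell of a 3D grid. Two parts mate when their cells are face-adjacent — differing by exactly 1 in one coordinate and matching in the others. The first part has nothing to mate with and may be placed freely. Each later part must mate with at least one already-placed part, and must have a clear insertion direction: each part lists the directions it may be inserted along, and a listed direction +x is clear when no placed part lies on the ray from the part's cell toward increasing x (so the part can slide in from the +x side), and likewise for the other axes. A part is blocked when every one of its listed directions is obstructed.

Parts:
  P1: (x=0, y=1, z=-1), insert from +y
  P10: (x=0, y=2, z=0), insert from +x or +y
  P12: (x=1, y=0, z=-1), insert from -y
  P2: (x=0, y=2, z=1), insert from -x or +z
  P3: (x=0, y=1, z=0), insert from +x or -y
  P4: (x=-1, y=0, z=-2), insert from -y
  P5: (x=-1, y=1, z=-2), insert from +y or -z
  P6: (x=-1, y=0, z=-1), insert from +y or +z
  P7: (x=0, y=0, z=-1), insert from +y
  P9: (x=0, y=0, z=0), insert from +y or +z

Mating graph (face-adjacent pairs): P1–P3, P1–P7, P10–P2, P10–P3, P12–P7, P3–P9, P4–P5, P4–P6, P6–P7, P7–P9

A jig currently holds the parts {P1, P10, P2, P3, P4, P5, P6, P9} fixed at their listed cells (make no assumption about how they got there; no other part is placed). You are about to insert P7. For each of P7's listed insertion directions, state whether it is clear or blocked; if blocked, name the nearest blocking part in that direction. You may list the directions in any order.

+y: blocked by P1

+y: nearest on ray is P1@(0, 1, -1) ⇒ blocked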